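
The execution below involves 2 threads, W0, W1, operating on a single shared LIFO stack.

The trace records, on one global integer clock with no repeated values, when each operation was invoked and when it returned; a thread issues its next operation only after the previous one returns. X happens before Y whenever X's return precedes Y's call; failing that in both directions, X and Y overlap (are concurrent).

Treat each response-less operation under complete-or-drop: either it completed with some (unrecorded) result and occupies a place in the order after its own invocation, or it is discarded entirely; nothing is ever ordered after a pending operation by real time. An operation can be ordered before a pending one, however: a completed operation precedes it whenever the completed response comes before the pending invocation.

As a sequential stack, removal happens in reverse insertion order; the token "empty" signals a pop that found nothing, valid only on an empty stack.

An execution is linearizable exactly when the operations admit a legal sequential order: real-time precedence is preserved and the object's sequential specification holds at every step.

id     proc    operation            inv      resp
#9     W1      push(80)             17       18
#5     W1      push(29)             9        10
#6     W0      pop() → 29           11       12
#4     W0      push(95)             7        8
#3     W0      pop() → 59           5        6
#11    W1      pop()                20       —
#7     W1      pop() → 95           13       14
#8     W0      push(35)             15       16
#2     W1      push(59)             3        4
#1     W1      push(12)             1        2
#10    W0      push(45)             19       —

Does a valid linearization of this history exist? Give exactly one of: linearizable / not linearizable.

linearizable

one valid linearization: #1, #2, #3, #4, #5, #6, #7, #8, #9
after step 1 (#1 push(12)): stack <12>
after step 2 (#2 push(59)): stack <12,59>
after step 3 (#3 pop() → 59): stack <12>
after step 4 (#4 push(95)): stack <12,95>
after step 5 (#5 push(29)): stack <12,95,29>
after step 6 (#6 pop() → 29): stack <12,95>
after step 7 (#7 pop() → 95): stack <12>
after step 8 (#8 push(35)): stack <12,35>
after step 9 (#9 push(80)): stack <12,35,80>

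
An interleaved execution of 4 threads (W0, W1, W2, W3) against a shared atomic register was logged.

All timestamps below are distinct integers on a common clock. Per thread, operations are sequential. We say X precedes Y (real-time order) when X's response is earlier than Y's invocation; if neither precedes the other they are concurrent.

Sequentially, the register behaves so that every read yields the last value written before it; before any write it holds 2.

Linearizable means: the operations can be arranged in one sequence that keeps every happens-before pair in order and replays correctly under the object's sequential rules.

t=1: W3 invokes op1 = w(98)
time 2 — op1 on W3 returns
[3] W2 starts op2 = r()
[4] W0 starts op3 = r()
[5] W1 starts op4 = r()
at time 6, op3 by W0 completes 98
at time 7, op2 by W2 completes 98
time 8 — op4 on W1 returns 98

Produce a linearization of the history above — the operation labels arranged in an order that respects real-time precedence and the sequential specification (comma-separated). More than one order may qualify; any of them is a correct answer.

op1, op2, op3, op4

after step 1 (op1 w(98)): value 98
after step 2 (op2 r() → 98): value 98
after step 3 (op3 r() → 98): value 98
after step 4 (op4 r() → 98): value 98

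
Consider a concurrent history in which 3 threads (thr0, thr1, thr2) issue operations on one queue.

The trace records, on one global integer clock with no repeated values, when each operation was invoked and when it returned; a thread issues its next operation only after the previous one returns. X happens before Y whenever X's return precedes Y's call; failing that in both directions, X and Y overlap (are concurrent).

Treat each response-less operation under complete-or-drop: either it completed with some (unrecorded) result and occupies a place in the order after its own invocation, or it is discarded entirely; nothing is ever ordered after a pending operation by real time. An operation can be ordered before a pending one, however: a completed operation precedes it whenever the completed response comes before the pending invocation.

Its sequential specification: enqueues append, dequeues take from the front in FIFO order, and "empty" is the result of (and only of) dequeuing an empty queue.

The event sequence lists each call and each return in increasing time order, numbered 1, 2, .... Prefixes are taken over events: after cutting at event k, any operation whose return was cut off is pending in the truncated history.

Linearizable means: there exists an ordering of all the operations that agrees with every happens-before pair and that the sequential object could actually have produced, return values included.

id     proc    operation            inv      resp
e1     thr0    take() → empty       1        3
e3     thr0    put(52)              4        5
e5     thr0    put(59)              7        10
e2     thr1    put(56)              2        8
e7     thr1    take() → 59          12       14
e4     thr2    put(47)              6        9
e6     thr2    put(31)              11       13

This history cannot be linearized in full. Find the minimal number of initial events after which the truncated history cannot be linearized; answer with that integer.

14

events 1..13 are linearizable; a witness order is e1, e2, e3, e4, e5, e6:
1. e1 take() → empty, leaving queue <>
2. e2 put(56), leaving queue <56>
3. e3 put(52), leaving queue <56,52>
4. e4 put(47), leaving queue <56,52,47>
5. e5 put(59), leaving queue <56,52,47,59>
6. e6 put(31), leaving queue <56,52,47,59,31>
at event 14 (e7's time-14 response) nothing linearizes any more
take e1, e2, e3, e4, e5, e6, e7: step 7 already fails, because e7 take() → 59 cannot occur there
take e1, e2, e3, e4, e5, e7, e6: step 6 already fails, because e7 take() → 59 cannot occur there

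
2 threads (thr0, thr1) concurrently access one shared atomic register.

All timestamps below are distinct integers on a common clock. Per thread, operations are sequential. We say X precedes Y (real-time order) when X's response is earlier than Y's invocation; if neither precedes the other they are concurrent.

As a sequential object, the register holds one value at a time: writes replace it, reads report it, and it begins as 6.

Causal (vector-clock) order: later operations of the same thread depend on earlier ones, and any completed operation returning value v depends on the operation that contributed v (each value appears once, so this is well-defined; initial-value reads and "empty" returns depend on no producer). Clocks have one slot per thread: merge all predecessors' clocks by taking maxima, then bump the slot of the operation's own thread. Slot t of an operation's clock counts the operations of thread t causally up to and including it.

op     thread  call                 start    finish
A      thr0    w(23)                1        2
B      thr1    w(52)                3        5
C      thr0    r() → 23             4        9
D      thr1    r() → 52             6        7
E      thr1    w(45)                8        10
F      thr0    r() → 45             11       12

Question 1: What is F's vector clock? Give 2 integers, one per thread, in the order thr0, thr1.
B (invocation 3): nothing precedes it; thr1's component alone gives (0, 1)
A (invocation 1): nothing precedes it; thr0's component alone gives (1, 0)
D, invoked 6, takes VC(B)=(0, 1) under max, adds 1 for thr1 → (0, 2)
C, invoked 4, takes VC(A)=(1, 0) under max, adds 1 for thr0 → (2, 0)
E, invoked 8, takes VC(D)=(0, 2) under max, adds 1 for thr1 → (0, 3)
F, invoked 11, takes VC(C)=(2, 0), VC(E)=(0, 3) under max, adds 1 for thr0 → (3, 3)
target: VC(F) = (3, 3)

(3, 3)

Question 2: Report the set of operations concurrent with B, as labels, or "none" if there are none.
concurrent with B ([3,5]): every op whose interval crosses 3..5
A [1,2]: before
C [4,9]: concurrent
D [6,7]: after
E [8,10]: after
F [11,12]: after

C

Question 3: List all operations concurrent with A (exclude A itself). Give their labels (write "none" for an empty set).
A spans [1,2]; an op avoiding the whole window 1..2 is ordered, any other is concurrent
B [3,5]: after
C [4,9]: after
D [6,7]: after
E [8,10]: after
F [11,12]: after

none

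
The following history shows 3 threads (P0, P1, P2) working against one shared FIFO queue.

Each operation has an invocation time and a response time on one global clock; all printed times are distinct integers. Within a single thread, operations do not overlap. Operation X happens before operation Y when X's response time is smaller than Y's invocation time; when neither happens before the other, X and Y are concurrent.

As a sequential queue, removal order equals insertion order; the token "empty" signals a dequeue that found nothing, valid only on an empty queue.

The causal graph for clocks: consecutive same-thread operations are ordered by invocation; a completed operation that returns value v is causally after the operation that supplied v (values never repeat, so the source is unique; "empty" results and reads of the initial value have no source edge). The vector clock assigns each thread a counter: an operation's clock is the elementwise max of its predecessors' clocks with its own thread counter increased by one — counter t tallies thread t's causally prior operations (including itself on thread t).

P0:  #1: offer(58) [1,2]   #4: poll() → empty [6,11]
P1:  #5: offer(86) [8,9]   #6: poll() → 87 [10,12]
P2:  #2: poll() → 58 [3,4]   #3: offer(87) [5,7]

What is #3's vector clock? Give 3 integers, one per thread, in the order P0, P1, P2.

(1, 0, 2)

#5 (invocation 8): nothing precedes it; P1's component alone gives (0, 1, 0)
#1 (invocation 1): nothing precedes it; P0's component alone gives (1, 0, 0)
VC(#2, invoked at 3): max of VC(#1)=(1, 0, 0), then +1 on thread P2 → (1, 0, 1)
VC(#4, invoked at 6): max of VC(#1)=(1, 0, 0), then +1 on thread P0 → (2, 0, 0)
VC(#3, invoked at 5): max of VC(#2)=(1, 0, 1), then +1 on thread P2 → (1, 0, 2)
VC(#6, invoked at 10): max of VC(#3)=(1, 0, 2), VC(#5)=(0, 1, 0), then +1 on thread P1 → (1, 2, 2)
target: VC(#3) = (1, 0, 2)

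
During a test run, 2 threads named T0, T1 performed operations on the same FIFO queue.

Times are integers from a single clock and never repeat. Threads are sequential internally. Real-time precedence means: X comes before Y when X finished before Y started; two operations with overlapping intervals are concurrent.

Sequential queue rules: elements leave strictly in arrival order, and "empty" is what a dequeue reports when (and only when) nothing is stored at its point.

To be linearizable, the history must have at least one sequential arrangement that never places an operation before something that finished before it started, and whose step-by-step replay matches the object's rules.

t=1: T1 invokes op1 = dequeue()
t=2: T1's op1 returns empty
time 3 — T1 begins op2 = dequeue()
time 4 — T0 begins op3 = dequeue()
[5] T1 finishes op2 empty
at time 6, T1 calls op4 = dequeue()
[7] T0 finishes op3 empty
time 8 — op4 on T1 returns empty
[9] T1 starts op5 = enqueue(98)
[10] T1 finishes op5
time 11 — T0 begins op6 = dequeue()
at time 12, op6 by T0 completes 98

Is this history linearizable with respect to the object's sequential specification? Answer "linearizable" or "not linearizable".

linearizable

one valid linearization: op1, op2, op3, op4, op5, op6
step 1: op1 dequeue() → empty — queue <>
step 2: op2 dequeue() → empty — queue <>
step 3: op3 dequeue() → empty — queue <>
step 4: op4 dequeue() → empty — queue <>
step 5: op5 enqueue(98) — queue <98>
step 6: op6 dequeue() → 98 — queue <>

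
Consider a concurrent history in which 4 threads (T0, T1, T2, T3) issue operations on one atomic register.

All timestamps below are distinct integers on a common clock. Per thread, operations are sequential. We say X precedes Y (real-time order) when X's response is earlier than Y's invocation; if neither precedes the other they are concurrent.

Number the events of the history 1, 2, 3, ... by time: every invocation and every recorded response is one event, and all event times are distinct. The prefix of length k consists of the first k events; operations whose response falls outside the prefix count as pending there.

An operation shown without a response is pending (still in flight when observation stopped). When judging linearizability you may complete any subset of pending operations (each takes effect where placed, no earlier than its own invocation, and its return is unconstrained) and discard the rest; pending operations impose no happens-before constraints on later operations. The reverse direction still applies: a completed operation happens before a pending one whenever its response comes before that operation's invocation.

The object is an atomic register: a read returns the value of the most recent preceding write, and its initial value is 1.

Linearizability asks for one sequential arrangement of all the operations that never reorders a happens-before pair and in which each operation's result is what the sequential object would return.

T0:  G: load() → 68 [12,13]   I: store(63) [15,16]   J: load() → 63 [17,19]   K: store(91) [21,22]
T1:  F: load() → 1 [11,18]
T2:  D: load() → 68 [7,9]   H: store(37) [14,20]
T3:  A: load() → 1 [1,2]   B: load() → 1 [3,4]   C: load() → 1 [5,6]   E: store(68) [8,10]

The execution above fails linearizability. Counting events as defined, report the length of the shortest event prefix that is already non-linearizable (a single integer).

18

events 1..17 are linearizable; a witness order is A, B, C, E, D, F, G, H, I:
step 1: A load() → 1 — value 1
step 2: B load() → 1 — value 1
step 3: C load() → 1 — value 1
step 4: E store(68) — value 68
step 5: D load() → 68 — value 68
step 6: F load() (pending, included) — value 68
step 7: G load() → 68 — value 68
step 8: H store(37) (pending, included) — value 37
step 9: I store(63) — value 63
once event 18 joins (F's response, time 18), exhaustive search finds no witness
no completion choice of the 2 pending operations (H, J) rescues it — every subset was tried
sample order A, B, C, D, E, F, G, I (pending dropped) stalls at step 4 — D load() → 68 has no legal effect
sample order A, B, C, D, E, G, F, I (pending dropped) stalls at step 4 — D load() → 68 has no legal effect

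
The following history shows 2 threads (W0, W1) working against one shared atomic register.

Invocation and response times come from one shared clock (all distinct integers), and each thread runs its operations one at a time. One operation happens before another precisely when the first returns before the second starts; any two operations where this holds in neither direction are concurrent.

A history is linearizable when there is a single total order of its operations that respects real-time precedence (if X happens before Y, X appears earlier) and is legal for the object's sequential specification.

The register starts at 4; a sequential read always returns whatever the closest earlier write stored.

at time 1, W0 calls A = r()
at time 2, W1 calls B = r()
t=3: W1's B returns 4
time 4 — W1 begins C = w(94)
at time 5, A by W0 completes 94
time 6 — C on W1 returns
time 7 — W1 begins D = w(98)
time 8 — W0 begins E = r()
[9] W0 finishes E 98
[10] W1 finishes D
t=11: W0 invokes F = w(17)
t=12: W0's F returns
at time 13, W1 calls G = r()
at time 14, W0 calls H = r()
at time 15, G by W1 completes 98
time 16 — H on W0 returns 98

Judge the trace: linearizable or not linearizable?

through event 14 a valid linearization exists; event 15 (G responding at time 15) ends that
7 completed operations, 6 real-time-consistent orders — every atomic register replay fails
no escape via the 1 pending operation (H): every completion choice fails
sample order A, B, C, D, E, F, G (pending dropped) stalls at step 1 — A r() → 94 has no legal effect
sample order A, B, C, E, D, F, G (pending dropped) stalls at step 1 — A r() → 94 has no legal effect

not linearizable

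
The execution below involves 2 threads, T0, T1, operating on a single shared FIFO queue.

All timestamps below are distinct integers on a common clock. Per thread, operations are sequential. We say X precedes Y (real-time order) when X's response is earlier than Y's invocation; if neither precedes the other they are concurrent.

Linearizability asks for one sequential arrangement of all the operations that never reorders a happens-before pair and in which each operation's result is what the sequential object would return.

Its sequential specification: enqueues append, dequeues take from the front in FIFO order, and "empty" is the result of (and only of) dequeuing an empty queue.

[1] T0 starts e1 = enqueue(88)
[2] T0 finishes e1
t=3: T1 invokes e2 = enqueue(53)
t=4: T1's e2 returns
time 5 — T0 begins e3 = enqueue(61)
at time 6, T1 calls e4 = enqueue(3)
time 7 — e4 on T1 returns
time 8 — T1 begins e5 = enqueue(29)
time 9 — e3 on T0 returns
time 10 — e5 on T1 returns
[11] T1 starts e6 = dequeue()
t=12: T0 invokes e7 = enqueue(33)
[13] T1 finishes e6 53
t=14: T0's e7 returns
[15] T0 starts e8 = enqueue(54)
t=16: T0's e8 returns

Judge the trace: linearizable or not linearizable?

not linearizable

events 1..12 are fine; event 13 — the response of e6 at time 13 — makes the prefix non-linearizable
all 3 real-time-respecting orders fail — 6 completed FIFO queue operations, no legal replay
include/drop combinations of the 1 pending operation (e7) were all tried; none helps
e.g. e1, e2, e3, e4, e5, e6 (pending dropped): illegal at step 6, since e6 dequeue() → 53 cannot apply there
e.g. e1, e2, e4, e3, e5, e6 (pending dropped): illegal at step 6, since e6 dequeue() → 53 cannot apply there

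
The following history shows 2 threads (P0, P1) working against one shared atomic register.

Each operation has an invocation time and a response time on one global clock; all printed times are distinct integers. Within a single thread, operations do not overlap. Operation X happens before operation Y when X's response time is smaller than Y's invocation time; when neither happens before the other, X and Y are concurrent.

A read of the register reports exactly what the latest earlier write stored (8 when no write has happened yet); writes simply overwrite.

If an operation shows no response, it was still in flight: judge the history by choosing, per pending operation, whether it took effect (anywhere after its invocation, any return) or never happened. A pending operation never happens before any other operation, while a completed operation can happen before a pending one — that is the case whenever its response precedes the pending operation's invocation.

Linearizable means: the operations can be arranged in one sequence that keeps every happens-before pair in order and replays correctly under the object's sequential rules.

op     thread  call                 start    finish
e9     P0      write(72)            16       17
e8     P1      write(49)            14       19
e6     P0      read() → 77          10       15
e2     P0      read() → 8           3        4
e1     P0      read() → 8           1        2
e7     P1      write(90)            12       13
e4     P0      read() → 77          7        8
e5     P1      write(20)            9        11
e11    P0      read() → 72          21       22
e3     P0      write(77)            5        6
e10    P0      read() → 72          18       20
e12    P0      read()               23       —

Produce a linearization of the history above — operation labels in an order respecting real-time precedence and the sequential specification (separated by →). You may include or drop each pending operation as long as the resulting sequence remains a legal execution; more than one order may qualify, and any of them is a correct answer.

e1 → e2 → e3 → e4 → e6 → e5 → e7 → e8 → e9 → e10 → e11

1. e1 read() → 8, leaving value 8
2. e2 read() → 8, leaving value 8
3. e3 write(77), leaving value 77
4. e4 read() → 77, leaving value 77
5. e6 read() → 77, leaving value 77
6. e5 write(20), leaving value 20
7. e7 write(90), leaving value 90
8. e8 write(49), leaving value 49
9. e9 write(72), leaving value 72
10. e10 read() → 72, leaving value 72
11. e11 read() → 72, leaving value 72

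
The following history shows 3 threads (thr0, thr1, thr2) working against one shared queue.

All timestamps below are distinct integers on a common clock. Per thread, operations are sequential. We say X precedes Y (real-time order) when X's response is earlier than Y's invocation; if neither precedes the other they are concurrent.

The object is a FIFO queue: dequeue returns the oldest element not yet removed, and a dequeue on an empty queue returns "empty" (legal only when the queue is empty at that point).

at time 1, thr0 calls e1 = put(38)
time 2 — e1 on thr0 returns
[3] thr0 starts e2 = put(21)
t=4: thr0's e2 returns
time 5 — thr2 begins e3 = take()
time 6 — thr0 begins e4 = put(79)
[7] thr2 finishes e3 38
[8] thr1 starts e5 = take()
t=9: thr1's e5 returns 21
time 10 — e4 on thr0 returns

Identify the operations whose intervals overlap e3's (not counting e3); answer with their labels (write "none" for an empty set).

e4

concurrent with e3 ([5,7]): every op whose interval crosses 5..7
e1 [1,2]: before
e2 [3,4]: before
e4 [6,10]: concurrent
e5 [8,9]: after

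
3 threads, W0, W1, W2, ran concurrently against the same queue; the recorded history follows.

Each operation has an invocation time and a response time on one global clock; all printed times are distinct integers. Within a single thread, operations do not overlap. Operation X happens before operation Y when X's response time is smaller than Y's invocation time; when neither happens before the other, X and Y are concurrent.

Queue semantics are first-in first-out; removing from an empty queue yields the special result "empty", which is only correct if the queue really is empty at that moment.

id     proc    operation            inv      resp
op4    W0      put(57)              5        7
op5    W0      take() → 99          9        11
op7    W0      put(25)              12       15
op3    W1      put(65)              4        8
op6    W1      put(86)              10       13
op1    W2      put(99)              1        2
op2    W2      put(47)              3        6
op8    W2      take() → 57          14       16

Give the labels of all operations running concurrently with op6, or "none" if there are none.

op5, op7

overlap test against op6 [10,13]: concurrent iff the interval meets 10..13
op1 [1,2]: before
op2 [3,6]: before
op3 [4,8]: before
op4 [5,7]: before
op5 [9,11]: concurrent
op7 [12,15]: concurrent
op8 [14,16]: after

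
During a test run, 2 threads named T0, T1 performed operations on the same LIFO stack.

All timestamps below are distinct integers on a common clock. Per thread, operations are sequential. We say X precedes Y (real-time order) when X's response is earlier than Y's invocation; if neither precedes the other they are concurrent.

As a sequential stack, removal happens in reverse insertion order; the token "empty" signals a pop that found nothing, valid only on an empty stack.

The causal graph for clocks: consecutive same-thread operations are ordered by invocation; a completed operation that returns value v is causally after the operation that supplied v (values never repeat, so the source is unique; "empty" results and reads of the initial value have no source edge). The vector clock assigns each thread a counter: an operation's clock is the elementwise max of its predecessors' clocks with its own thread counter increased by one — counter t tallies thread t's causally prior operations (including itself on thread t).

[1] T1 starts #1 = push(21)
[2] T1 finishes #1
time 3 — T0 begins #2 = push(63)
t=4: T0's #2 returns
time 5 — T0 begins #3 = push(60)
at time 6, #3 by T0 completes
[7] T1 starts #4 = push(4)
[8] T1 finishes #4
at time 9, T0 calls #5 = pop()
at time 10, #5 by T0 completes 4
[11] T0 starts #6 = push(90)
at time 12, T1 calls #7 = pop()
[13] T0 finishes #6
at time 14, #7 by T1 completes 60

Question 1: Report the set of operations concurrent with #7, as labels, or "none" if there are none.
#6

concurrent with #7 ([12,14]): every op whose interval crosses 12..14
#1 [1,2]: before
#2 [3,4]: before
#3 [5,6]: before
#4 [7,8]: before
#5 [9,10]: before
#6 [11,13]: concurrent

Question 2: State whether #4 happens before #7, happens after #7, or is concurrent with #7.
before

#4 spans [7,8], #7 spans [12,14]
resp(#4)=8 < inv(#7)=12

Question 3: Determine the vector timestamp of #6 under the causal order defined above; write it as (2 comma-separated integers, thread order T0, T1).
(4, 2)

root op #1, invoked 1: fresh clock plus T1's own tick → (0, 1)
root op #2, invoked 3: fresh clock plus T0's own tick → (1, 0)
#4, invoked 7, takes VC(#1)=(0, 1) under max, adds 1 for T1 → (0, 2)
#3, invoked 5, takes VC(#2)=(1, 0) under max, adds 1 for T0 → (2, 0)
#7, invoked 12, takes VC(#3)=(2, 0), VC(#4)=(0, 2) under max, adds 1 for T1 → (2, 3)
#5, invoked 9, takes VC(#3)=(2, 0), VC(#4)=(0, 2) under max, adds 1 for T0 → (3, 2)
#6, invoked 11, takes VC(#5)=(3, 2) under max, adds 1 for T0 → (4, 2)
target: VC(#6) = (4, 2)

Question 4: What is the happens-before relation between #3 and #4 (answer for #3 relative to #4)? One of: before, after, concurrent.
before

#3 spans [5,6], #4 spans [7,8]
resp(#3)=6 < inv(#4)=7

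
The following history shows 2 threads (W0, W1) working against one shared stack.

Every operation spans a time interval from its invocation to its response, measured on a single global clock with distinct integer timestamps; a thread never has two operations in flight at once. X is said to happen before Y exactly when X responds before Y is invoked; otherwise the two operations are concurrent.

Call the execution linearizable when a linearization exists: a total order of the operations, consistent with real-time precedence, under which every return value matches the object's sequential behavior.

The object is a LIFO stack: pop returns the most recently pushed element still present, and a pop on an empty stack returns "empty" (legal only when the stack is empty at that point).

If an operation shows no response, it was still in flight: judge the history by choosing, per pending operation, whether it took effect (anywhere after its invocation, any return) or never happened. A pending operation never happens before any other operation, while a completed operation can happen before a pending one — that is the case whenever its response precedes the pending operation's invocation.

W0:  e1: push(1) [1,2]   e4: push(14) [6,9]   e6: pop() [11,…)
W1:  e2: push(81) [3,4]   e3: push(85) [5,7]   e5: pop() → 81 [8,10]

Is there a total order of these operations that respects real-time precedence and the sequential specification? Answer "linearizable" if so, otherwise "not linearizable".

not linearizable

events 1..9 are fine; event 10 — the response of e5 at time 10 — makes the prefix non-linearizable
no legal order exists: 3 real-time-consistent candidates over 5 completed stack operations, all rejected
take e1, e2, e3, e4, e5: step 5 already fails, because e5 pop() → 81 cannot occur there
take e1, e2, e3, e5, e4: step 4 already fails, because e5 pop() → 81 cannot occur there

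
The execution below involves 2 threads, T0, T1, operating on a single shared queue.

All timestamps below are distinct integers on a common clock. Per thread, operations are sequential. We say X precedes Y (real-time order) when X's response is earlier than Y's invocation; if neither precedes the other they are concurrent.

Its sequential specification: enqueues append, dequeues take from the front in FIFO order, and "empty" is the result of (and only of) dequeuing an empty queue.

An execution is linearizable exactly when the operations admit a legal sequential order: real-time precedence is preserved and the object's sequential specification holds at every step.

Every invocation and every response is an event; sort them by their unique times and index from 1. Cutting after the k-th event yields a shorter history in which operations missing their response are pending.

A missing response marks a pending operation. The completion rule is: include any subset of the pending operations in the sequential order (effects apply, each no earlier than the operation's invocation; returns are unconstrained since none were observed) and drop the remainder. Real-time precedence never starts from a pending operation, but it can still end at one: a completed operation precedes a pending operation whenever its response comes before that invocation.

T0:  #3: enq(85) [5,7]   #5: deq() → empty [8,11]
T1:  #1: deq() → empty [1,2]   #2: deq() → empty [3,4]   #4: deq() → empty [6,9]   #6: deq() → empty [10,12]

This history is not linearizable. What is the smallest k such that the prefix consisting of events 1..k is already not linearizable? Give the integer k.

one valid order for events 1..11 is #1, #2, #4, #3, #6, #5:
step 1: #1 deq() → empty — queue <>
step 2: #2 deq() → empty — queue <>
step 3: #4 deq() → empty — queue <>
step 4: #3 enq(85) — queue <85>
step 5: #6 deq() (pending, included) — queue <>
step 6: #5 deq() → empty — queue <>
adding event 12 (#6 responds at 12) leaves no legal real-time order
take #1, #2, #3, #4, #5, #6: step 4 already fails, because #4 deq() → empty cannot occur there
take #1, #2, #3, #4, #6, #5: step 4 already fails, because #4 deq() → empty cannot occur there

12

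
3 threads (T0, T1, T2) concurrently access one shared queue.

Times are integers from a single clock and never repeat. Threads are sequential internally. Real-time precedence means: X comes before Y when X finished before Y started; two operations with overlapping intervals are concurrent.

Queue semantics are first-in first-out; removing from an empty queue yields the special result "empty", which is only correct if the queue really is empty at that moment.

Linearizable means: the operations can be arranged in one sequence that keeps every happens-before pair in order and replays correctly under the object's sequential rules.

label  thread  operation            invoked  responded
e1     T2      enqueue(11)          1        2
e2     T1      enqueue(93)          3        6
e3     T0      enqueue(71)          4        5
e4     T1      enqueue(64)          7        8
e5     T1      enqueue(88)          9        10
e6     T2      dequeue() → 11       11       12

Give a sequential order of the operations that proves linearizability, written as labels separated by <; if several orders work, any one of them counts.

step 1: e1 enqueue(11) — queue <11>
step 2: e2 enqueue(93) — queue <11,93>
step 3: e3 enqueue(71) — queue <11,93,71>
step 4: e4 enqueue(64) — queue <11,93,71,64>
step 5: e5 enqueue(88) — queue <11,93,71,64,88>
step 6: e6 dequeue() → 11 — queue <93,71,64,88>

e1 < e2 < e3 < e4 < e5 < e6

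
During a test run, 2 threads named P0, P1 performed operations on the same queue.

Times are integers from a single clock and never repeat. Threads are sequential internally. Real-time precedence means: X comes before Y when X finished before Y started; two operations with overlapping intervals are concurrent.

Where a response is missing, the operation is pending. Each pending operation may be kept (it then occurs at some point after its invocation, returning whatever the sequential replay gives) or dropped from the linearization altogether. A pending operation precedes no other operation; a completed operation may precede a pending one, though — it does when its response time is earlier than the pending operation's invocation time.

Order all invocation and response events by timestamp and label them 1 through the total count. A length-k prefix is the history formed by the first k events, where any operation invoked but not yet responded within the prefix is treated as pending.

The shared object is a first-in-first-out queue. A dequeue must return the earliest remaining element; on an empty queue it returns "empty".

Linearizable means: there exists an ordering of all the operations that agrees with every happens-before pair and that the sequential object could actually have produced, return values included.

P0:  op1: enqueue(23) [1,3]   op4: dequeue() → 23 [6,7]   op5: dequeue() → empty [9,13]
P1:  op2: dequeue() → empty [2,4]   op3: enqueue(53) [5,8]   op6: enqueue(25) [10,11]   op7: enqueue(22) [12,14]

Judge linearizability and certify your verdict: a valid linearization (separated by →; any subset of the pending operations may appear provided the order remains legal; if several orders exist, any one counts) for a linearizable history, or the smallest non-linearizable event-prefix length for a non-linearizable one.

not linearizable — minimal violating prefix: 13 events

the violation lands at event 13, op5's response at time 13: events 1..12 linearize, events 1..13 do not
real-time-consistent orders of the 6 completed operations: 8 — all fail the queue replay
no escape via the 1 pending operation (op7): every completion choice fails
one such order, op1, op2, op3, op4, op5, op6 (pending dropped), breaks at step 2 where op2 dequeue() → empty is illegal
one such order, op1, op2, op3, op4, op6, op5 (pending dropped), breaks at step 2 where op2 dequeue() → empty is illegal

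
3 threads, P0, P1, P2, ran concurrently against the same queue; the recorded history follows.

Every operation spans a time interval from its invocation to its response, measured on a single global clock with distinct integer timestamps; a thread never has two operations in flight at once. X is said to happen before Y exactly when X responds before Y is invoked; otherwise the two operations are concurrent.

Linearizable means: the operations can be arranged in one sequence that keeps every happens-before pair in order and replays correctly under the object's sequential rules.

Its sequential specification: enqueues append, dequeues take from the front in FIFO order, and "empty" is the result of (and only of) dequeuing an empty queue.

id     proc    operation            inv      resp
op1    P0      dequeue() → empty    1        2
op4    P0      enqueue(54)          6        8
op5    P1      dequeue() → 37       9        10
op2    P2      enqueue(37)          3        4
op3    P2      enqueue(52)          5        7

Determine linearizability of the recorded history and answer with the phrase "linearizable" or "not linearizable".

linearizable

a witness: op1, op2, op3, op4, op5
1. op1 dequeue() → empty, leaving queue <>
2. op2 enqueue(37), leaving queue <37>
3. op3 enqueue(52), leaving queue <37,52>
4. op4 enqueue(54), leaving queue <37,52,54>
5. op5 dequeue() → 37, leaving queue <52,54>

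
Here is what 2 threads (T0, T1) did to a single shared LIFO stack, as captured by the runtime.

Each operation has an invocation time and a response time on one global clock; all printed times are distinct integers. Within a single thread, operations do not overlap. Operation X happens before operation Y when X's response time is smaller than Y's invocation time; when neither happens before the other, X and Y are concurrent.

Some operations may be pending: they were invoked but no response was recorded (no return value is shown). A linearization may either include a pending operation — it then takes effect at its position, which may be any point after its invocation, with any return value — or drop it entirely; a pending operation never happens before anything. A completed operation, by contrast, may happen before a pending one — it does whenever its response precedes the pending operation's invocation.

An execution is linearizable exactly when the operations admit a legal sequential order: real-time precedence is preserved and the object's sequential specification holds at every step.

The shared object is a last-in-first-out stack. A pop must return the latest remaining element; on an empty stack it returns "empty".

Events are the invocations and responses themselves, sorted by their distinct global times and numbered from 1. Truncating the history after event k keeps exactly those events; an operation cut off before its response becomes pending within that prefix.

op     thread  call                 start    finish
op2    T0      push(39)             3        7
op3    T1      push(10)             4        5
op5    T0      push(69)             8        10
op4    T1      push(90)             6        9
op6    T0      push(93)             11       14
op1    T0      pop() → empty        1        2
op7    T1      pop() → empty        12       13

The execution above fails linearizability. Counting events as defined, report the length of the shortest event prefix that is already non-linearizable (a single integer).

events 1..12 are linearizable, e.g. via op1, op2, op3, op4, op5:
step 1: op1 pop() → empty — stack <>
step 2: op2 push(39) — stack <39>
step 3: op3 push(10) — stack <39,10>
step 4: op4 push(90) — stack <39,10,90>
step 5: op5 push(69) — stack <39,10,90,69>
event 13 — op7's response, time 13 — after it, nothing linearizes
include/drop combinations of the 1 pending operation (op6) were all tried; none helps
e.g. op1, op2, op3, op4, op5, op7 (pending dropped): illegal at step 6, since op7 pop() → empty cannot apply there
e.g. op1, op2, op3, op5, op4, op7 (pending dropped): illegal at step 6, since op7 pop() → empty cannot apply there

13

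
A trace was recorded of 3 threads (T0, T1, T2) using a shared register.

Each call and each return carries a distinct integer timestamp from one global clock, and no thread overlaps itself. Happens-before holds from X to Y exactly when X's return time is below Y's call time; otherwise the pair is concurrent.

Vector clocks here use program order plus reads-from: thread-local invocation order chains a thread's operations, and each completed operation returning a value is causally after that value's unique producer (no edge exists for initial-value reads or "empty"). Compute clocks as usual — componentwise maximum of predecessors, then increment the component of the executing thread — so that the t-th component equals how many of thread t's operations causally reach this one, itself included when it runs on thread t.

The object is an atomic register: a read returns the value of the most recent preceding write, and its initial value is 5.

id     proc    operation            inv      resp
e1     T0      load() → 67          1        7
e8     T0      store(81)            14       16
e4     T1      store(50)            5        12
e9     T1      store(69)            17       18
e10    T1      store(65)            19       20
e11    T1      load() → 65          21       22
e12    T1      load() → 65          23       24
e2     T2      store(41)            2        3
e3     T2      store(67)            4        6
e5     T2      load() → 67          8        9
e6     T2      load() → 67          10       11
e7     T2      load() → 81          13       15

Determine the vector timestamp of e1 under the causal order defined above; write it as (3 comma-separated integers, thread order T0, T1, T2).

(1, 0, 2)

no predecessors for e2 (invoked 2): T2 increments from zero → (0, 0, 1)
no predecessors for e4 (invoked 5): T1 increments from zero → (0, 1, 0)
from VC(e2)=(0, 0, 1), e3 (invoked 4) maxes components and bumps T2 → (0, 0, 2)
from VC(e4)=(0, 1, 0), e9 (invoked 17) maxes components and bumps T1 → (0, 2, 0)
from VC(e3)=(0, 0, 2), e5 (invoked 8) maxes components and bumps T2 → (0, 0, 3)
from VC(e9)=(0, 2, 0), e10 (invoked 19) maxes components and bumps T1 → (0, 3, 0)
from VC(e3)=(0, 0, 2), e1 (invoked 1) maxes components and bumps T0 → (1, 0, 2)
from VC(e3)=(0, 0, 2), VC(e5)=(0, 0, 3), e6 (invoked 10) maxes components and bumps T2 → (0, 0, 4)
from VC(e10)=(0, 3, 0), e11 (invoked 21) maxes components and bumps T1 → (0, 4, 0)
from VC(e1)=(1, 0, 2), e8 (invoked 14) maxes components and bumps T0 → (2, 0, 2)
from VC(e10)=(0, 3, 0), VC(e11)=(0, 4, 0), e12 (invoked 23) maxes components and bumps T1 → (0, 5, 0)
from VC(e6)=(0, 0, 4), VC(e8)=(2, 0, 2), e7 (invoked 13) maxes components and bumps T2 → (2, 0, 5)
target: VC(e1) = (1, 0, 2)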